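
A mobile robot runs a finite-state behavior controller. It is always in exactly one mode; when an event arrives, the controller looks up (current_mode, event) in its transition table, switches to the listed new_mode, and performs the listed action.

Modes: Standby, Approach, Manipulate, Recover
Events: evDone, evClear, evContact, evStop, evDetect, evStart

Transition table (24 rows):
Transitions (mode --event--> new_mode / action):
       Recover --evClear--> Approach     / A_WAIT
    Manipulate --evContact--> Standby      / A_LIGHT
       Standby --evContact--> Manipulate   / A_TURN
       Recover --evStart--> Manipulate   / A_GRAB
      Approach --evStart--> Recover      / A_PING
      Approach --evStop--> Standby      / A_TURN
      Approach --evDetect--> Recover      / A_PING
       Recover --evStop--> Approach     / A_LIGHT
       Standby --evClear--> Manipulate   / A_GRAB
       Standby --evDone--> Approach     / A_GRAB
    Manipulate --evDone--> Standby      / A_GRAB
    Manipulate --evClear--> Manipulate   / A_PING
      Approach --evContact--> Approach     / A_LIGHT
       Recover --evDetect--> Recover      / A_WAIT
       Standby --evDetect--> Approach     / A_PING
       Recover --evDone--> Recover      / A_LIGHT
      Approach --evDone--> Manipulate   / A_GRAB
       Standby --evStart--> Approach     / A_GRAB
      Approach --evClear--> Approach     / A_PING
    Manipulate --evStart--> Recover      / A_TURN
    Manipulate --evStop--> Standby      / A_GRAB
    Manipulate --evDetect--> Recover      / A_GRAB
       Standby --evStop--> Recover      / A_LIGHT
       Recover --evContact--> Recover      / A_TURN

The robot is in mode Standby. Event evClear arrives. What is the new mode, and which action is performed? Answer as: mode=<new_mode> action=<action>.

mode=Manipulate action=A_GRAB

current mode = Standby; filter table to that mode:
  (Standby, evContact) → (Manipulate, A_TURN)
  (Standby, evClear) → (Manipulate, A_GRAB)  ← event matches
  (Standby, evDone) → (Approach, A_GRAB)
  (Standby, evDetect) → (Approach, A_PING)
  (Standby, evStart) → (Approach, A_GRAB)
  (Standby, evStop) → (Recover, A_LIGHT)
event = evClear selects (Manipulate, A_GRAB)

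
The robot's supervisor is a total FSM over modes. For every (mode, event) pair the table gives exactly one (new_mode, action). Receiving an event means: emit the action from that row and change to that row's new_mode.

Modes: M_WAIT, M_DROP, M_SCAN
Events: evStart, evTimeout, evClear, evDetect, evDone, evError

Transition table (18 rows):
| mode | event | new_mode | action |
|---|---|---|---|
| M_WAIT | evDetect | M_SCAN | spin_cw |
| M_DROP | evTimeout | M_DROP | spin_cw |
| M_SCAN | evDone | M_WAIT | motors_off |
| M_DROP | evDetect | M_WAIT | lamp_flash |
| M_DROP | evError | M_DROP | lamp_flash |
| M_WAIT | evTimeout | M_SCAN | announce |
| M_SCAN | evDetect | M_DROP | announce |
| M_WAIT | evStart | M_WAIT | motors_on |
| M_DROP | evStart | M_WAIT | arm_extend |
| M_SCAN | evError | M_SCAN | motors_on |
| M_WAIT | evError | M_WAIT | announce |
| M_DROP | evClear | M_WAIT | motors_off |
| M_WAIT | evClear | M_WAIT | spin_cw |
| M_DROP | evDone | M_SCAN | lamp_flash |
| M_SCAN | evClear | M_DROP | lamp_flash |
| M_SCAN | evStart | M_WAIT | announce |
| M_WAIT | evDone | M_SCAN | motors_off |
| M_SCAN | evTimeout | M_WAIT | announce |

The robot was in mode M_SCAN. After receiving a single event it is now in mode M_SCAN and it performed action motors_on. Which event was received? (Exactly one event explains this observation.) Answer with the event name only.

try evStart: (M_SCAN, evStart) → (M_WAIT, announce)
try evTimeout: (M_SCAN, evTimeout) → (M_WAIT, announce)
try evClear: (M_SCAN, evClear) → (M_DROP, lamp_flash)
try evDetect: (M_SCAN, evDetect) → (M_DROP, announce)
try evDone: (M_SCAN, evDone) → (M_WAIT, motors_off)
try evError: (M_SCAN, evError) → (M_SCAN, motors_on)  ← matches

evError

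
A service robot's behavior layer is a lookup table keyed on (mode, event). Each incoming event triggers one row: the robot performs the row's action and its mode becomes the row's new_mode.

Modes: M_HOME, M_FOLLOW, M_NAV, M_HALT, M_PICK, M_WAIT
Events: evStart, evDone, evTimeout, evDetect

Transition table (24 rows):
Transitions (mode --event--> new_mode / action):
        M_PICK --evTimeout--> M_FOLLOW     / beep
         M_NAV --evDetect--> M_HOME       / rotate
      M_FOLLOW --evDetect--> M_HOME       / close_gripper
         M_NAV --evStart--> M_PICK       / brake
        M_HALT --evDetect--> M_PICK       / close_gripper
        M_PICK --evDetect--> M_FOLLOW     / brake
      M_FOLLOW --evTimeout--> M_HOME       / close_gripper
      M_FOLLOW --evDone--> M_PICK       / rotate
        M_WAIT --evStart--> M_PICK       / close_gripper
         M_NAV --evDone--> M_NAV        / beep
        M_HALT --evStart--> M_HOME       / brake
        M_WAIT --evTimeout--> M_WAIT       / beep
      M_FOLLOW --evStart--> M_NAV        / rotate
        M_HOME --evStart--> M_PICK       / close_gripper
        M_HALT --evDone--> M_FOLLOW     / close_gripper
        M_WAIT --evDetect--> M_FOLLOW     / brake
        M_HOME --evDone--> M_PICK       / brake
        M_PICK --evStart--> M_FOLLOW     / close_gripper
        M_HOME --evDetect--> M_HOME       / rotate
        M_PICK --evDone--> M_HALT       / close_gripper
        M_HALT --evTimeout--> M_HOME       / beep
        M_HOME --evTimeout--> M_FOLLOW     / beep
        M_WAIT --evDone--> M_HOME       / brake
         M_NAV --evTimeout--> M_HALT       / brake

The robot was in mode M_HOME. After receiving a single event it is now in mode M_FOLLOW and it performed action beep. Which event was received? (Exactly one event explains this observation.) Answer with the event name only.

evTimeout

try evStart: (M_HOME, evStart) → (M_PICK, close_gripper)
try evDone: (M_HOME, evDone) → (M_PICK, brake)
try evTimeout: (M_HOME, evTimeout) → (M_FOLLOW, beep)  ← matches
try evDetect: (M_HOME, evDetect) → (M_HOME, rotate)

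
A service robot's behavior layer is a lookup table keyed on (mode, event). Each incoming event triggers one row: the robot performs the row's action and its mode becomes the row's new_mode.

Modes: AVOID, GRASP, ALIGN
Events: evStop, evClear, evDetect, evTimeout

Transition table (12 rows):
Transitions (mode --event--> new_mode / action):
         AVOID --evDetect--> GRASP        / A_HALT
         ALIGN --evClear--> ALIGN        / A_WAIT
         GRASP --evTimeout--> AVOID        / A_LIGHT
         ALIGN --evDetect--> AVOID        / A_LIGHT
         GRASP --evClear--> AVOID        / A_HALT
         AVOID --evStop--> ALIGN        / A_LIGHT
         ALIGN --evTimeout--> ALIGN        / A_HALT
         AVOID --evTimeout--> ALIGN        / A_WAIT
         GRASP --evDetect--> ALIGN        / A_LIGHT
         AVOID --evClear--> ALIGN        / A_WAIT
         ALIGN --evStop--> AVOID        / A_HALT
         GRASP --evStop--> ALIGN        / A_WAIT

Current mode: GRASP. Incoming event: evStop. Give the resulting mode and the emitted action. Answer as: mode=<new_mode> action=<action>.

current mode = GRASP; filter table to that mode:
  (GRASP, evTimeout) → (AVOID, A_LIGHT)
  (GRASP, evClear) → (AVOID, A_HALT)
  (GRASP, evDetect) → (ALIGN, A_LIGHT)
  (GRASP, evStop) → (ALIGN, A_WAIT)  ← event matches
event = evStop selects (ALIGN, A_WAIT)

mode=ALIGN action=A_WAIT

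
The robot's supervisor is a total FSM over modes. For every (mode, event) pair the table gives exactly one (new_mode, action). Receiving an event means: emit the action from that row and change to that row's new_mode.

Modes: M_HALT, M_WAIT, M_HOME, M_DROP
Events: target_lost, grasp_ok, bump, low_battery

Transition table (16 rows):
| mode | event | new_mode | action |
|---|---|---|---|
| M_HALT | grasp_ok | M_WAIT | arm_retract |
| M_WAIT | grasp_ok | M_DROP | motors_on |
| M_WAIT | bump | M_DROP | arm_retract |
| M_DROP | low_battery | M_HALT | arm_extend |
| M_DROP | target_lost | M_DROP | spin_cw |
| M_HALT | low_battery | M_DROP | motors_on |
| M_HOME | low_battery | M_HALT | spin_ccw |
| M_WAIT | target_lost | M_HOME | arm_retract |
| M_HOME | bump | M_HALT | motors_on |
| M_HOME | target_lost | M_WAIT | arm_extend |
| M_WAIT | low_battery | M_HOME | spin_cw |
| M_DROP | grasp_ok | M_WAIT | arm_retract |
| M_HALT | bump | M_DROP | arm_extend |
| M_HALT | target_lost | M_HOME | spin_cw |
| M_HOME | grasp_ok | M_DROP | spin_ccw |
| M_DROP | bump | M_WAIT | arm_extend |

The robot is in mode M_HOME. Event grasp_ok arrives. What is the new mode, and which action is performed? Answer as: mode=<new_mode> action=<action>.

mode=M_DROP action=spin_ccw

current mode = M_HOME; filter table to that mode:
  (M_HOME, low_battery) → (M_HALT, spin_ccw)
  (M_HOME, bump) → (M_HALT, motors_on)
  (M_HOME, target_lost) → (M_WAIT, arm_extend)
  (M_HOME, grasp_ok) → (M_DROP, spin_ccw)  ← event matches
event = grasp_ok selects (M_DROP, spin_ccw)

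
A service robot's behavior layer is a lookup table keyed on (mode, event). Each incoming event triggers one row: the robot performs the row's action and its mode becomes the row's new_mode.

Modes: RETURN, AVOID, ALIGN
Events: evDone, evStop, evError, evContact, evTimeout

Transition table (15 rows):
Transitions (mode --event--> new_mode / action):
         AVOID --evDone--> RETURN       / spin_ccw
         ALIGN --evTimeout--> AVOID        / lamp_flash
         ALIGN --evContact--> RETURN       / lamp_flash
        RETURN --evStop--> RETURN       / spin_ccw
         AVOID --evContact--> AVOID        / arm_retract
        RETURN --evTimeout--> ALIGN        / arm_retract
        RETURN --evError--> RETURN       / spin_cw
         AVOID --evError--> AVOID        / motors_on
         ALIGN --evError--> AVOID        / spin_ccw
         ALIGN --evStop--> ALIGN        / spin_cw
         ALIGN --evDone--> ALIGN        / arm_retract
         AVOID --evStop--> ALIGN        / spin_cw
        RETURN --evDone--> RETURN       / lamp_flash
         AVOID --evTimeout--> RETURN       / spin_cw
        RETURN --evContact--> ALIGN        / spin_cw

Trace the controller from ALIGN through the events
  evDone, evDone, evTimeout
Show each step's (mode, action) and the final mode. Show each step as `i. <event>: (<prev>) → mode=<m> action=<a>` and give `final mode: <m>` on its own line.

final mode: AVOID

1. evDone: (ALIGN) → mode=ALIGN action=arm_retract
2. evDone: (ALIGN) → mode=ALIGN action=arm_retract
3. evTimeout: (ALIGN) → mode=AVOID action=lamp_flash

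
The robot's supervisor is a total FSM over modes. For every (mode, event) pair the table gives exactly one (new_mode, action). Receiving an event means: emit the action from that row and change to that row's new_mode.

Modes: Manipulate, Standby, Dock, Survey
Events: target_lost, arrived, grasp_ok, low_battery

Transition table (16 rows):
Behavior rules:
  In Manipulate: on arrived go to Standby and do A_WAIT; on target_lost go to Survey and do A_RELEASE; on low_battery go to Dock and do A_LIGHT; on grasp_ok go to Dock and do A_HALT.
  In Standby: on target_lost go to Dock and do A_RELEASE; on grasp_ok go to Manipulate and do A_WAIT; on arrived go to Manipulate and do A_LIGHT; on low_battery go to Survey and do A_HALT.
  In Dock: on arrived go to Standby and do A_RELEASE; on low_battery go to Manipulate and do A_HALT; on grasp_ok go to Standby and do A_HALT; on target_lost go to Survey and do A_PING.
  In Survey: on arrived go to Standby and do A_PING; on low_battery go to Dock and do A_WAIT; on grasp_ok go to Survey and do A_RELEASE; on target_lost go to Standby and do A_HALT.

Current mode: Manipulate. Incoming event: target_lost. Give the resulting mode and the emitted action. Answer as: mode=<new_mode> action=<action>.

current mode = Manipulate; filter table to that mode:
  (Manipulate, arrived) → (Standby, A_WAIT)
  (Manipulate, target_lost) → (Survey, A_RELEASE)  ← event matches
  (Manipulate, low_battery) → (Dock, A_LIGHT)
  (Manipulate, grasp_ok) → (Dock, A_HALT)
event = target_lost selects (Survey, A_RELEASE)

mode=Survey action=A_RELEASE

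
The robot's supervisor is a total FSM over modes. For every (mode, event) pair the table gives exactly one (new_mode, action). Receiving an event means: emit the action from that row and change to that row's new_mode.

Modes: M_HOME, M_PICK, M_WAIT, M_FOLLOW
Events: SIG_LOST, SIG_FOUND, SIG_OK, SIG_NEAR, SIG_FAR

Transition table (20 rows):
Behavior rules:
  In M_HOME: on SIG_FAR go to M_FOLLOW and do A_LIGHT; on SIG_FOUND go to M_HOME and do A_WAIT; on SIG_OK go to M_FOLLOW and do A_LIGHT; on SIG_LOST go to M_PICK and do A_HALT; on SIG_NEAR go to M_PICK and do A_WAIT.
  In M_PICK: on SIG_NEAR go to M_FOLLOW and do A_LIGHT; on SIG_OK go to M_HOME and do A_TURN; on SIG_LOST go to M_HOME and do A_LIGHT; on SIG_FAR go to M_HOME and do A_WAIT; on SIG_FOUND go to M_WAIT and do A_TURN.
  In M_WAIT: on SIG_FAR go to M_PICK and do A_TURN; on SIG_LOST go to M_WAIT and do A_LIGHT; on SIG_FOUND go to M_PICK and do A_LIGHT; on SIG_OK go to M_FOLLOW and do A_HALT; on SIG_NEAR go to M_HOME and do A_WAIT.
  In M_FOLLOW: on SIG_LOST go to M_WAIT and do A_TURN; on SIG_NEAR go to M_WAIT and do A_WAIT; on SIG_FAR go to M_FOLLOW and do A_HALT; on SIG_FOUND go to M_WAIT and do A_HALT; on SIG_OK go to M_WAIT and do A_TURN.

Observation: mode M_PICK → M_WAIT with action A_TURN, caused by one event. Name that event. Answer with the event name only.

SIG_FOUND

try SIG_LOST: (M_PICK, SIG_LOST) → (M_HOME, A_LIGHT)
try SIG_FOUND: (M_PICK, SIG_FOUND) → (M_WAIT, A_TURN)  ← matches
try SIG_OK: (M_PICK, SIG_OK) → (M_HOME, A_TURN)
try SIG_NEAR: (M_PICK, SIG_NEAR) → (M_FOLLOW, A_LIGHT)
try SIG_FAR: (M_PICK, SIG_FAR) → (M_HOME, A_WAIT)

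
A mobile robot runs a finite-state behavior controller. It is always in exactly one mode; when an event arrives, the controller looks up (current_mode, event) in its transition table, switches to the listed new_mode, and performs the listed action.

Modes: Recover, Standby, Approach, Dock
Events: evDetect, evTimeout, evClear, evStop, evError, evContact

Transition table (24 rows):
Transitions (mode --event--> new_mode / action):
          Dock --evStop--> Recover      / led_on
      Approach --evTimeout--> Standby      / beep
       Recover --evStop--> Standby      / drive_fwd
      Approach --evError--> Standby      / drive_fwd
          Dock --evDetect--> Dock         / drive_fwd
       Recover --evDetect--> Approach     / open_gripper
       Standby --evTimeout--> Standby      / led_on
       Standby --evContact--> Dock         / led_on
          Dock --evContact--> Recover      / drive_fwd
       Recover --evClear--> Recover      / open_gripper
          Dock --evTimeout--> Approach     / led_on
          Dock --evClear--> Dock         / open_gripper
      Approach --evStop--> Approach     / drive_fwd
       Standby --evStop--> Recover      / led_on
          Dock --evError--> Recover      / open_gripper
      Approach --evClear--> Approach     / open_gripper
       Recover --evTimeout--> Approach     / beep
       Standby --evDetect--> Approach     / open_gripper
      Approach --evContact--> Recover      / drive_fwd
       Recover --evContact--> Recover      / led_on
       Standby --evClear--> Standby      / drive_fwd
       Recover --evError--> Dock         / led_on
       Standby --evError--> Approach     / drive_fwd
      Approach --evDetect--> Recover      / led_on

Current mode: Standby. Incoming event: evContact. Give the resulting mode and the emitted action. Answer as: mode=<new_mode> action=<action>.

current mode = Standby; filter table to that mode:
  (Standby, evTimeout) → (Standby, led_on)
  (Standby, evContact) → (Dock, led_on)  ← event matches
  (Standby, evStop) → (Recover, led_on)
  (Standby, evDetect) → (Approach, open_gripper)
  (Standby, evClear) → (Standby, drive_fwd)
  (Standby, evError) → (Approach, drive_fwd)
event = evContact selects (Dock, led_on)

mode=Dock action=led_on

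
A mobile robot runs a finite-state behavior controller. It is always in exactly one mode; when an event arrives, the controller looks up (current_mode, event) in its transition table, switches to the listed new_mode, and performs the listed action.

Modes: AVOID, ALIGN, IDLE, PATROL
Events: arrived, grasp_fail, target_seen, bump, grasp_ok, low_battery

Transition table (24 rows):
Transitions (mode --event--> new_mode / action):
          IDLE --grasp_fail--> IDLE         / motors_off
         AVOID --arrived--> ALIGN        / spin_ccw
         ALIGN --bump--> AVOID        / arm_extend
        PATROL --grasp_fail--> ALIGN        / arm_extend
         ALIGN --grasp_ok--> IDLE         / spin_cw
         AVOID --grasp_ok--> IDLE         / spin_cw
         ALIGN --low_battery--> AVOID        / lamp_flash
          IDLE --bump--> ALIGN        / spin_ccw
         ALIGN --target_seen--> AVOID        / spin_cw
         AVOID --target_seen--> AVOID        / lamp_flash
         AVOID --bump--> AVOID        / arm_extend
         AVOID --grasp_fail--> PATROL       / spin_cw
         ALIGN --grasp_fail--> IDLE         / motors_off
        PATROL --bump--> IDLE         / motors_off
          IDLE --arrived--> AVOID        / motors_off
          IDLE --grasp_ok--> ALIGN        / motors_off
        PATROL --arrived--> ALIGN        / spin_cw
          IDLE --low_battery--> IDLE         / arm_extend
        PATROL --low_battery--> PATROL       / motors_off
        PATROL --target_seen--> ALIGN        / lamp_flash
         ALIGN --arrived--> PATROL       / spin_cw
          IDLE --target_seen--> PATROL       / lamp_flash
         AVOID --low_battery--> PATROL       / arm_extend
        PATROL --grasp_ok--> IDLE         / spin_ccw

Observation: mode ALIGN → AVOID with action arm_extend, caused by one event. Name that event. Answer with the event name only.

try arrived: (ALIGN, arrived) → (PATROL, spin_cw)
try grasp_fail: (ALIGN, grasp_fail) → (IDLE, motors_off)
try target_seen: (ALIGN, target_seen) → (AVOID, spin_cw)
try bump: (ALIGN, bump) → (AVOID, arm_extend)  ← matches
try grasp_ok: (ALIGN, grasp_ok) → (IDLE, spin_cw)
try low_battery: (ALIGN, low_battery) → (AVOID, lamp_flash)

bump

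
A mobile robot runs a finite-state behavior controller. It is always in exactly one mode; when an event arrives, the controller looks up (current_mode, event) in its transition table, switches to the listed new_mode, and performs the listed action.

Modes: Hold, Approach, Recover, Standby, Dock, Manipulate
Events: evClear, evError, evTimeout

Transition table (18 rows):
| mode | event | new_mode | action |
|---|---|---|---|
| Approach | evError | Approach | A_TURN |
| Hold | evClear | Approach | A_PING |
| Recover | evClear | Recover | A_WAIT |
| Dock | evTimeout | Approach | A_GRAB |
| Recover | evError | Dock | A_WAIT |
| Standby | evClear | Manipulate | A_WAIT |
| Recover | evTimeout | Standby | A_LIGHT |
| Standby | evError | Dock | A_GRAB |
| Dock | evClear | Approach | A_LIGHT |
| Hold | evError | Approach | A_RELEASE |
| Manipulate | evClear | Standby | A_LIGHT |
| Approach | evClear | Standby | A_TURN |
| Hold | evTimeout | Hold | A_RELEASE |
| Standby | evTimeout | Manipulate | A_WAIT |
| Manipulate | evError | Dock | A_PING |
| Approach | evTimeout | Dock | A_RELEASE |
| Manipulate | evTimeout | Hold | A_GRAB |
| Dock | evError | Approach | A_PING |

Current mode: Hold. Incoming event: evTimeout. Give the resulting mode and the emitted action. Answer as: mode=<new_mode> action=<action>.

mode=Hold action=A_RELEASE

current mode = Hold; filter table to that mode:
  (Hold, evClear) → (Approach, A_PING)
  (Hold, evError) → (Approach, A_RELEASE)
  (Hold, evTimeout) → (Hold, A_RELEASE)  ← event matches
event = evTimeout selects (Hold, A_RELEASE)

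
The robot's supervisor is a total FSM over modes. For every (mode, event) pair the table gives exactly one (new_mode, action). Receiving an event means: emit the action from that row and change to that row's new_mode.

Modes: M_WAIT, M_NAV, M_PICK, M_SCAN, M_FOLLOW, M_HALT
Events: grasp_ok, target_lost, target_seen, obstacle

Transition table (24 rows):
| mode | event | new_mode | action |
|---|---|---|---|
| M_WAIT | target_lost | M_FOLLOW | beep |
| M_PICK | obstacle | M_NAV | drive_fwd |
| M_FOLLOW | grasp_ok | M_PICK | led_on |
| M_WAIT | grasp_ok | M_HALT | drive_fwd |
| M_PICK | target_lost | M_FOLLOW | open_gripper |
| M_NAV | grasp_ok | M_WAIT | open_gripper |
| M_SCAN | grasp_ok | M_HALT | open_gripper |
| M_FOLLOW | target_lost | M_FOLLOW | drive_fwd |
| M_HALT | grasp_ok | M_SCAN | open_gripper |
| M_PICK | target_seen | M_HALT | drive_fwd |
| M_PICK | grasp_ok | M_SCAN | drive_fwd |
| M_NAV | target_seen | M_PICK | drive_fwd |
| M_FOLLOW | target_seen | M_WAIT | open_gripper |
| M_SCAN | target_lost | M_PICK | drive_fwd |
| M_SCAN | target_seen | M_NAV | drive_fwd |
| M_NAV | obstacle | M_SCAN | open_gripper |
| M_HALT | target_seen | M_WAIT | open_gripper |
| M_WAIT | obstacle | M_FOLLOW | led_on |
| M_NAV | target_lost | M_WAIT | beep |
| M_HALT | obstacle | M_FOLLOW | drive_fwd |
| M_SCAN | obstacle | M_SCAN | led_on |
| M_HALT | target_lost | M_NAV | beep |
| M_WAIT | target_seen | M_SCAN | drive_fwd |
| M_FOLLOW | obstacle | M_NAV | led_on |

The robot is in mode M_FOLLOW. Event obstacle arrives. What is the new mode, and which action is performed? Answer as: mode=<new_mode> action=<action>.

mode=M_NAV action=led_on

current mode = M_FOLLOW; filter table to that mode:
  (M_FOLLOW, grasp_ok) → (M_PICK, led_on)
  (M_FOLLOW, target_lost) → (M_FOLLOW, drive_fwd)
  (M_FOLLOW, target_seen) → (M_WAIT, open_gripper)
  (M_FOLLOW, obstacle) → (M_NAV, led_on)  ← event matches
event = obstacle selects (M_NAV, led_on)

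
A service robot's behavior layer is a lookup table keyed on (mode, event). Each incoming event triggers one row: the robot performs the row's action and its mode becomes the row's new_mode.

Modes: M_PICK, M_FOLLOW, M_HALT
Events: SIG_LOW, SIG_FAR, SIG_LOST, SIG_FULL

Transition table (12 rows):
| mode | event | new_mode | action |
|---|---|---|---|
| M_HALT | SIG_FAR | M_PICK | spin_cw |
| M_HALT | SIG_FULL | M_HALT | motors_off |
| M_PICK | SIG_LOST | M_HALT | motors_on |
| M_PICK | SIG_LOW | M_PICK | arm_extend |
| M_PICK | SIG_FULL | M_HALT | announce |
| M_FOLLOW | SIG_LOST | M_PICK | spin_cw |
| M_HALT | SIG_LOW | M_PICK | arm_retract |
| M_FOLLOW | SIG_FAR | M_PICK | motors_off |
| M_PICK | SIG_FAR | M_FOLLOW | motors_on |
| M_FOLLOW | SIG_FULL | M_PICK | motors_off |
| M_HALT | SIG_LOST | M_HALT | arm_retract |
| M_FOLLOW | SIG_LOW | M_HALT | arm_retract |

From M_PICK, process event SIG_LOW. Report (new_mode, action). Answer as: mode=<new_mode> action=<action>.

mode=M_PICK action=arm_extend

current mode = M_PICK; filter table to that mode:
  (M_PICK, SIG_LOST) → (M_HALT, motors_on)
  (M_PICK, SIG_LOW) → (M_PICK, arm_extend)  ← event matches
  (M_PICK, SIG_FULL) → (M_HALT, announce)
  (M_PICK, SIG_FAR) → (M_FOLLOW, motors_on)
event = SIG_LOW selects (M_PICK, arm_extend)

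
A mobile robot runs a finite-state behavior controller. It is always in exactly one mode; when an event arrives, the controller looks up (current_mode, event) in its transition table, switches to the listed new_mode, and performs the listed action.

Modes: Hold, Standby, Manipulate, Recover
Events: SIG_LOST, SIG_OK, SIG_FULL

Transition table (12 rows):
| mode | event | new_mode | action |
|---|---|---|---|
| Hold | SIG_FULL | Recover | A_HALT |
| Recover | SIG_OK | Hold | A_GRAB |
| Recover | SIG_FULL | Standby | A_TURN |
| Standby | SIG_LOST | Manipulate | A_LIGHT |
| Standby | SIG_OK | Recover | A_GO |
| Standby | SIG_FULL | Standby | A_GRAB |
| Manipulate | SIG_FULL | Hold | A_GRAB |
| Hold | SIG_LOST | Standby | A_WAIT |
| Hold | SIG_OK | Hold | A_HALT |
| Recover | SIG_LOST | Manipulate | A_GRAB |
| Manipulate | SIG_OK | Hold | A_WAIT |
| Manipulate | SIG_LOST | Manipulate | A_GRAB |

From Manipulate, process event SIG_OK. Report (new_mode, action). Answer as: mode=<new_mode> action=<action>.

current mode = Manipulate; filter table to that mode:
  (Manipulate, SIG_FULL) → (Hold, A_GRAB)
  (Manipulate, SIG_OK) → (Hold, A_WAIT)  ← event matches
  (Manipulate, SIG_LOST) → (Manipulate, A_GRAB)
event = SIG_OK selects (Hold, A_WAIT)

mode=Hold action=A_WAIT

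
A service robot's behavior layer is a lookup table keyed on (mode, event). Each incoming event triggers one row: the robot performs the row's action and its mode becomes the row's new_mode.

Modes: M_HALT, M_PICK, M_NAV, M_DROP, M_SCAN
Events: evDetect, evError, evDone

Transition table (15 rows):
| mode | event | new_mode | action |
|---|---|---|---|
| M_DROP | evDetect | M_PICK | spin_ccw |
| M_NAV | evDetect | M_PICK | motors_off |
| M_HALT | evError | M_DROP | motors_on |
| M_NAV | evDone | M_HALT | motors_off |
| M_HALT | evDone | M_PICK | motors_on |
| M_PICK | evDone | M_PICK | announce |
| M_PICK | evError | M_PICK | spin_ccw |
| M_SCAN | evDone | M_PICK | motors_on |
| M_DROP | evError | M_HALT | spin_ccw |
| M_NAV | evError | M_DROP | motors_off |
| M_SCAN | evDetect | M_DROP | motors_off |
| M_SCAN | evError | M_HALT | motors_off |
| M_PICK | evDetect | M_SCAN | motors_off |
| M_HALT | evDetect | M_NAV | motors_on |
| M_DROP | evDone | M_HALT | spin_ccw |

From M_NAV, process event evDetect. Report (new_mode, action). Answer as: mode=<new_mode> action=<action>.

current mode = M_NAV; filter table to that mode:
  (M_NAV, evDetect) → (M_PICK, motors_off)  ← event matches
  (M_NAV, evDone) → (M_HALT, motors_off)
  (M_NAV, evError) → (M_DROP, motors_off)
event = evDetect selects (M_PICK, motors_off)

mode=M_PICK action=motors_off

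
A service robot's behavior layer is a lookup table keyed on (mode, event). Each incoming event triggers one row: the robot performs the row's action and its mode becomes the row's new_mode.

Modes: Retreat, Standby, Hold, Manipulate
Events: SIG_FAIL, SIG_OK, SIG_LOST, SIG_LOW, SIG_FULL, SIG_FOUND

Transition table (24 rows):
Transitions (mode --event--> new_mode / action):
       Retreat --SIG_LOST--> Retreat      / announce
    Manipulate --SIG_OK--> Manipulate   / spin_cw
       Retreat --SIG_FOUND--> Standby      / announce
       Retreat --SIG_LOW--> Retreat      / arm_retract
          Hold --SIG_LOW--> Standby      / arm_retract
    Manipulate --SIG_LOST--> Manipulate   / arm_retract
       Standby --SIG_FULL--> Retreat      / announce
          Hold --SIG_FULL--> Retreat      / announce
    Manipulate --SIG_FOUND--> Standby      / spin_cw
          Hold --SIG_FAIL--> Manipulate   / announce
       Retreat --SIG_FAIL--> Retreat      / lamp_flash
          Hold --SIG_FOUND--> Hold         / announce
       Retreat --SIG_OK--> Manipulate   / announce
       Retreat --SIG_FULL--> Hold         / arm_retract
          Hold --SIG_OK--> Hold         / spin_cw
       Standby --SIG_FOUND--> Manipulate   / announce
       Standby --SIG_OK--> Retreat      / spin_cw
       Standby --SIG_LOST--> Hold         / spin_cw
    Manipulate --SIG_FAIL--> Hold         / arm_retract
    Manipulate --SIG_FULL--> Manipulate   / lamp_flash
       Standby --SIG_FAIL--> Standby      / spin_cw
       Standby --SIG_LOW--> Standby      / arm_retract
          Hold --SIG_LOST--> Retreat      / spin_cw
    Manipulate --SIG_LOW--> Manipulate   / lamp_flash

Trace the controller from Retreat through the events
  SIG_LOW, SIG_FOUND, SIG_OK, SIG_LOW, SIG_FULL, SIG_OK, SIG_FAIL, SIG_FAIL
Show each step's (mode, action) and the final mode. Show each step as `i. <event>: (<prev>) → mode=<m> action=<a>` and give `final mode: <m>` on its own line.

1. SIG_LOW: (Retreat) → mode=Retreat action=arm_retract
2. SIG_FOUND: (Retreat) → mode=Standby action=announce
3. SIG_OK: (Standby) → mode=Retreat action=spin_cw
4. SIG_LOW: (Retreat) → mode=Retreat action=arm_retract
5. SIG_FULL: (Retreat) → mode=Hold action=arm_retract
6. SIG_OK: (Hold) → mode=Hold action=spin_cw
7. SIG_FAIL: (Hold) → mode=Manipulate action=announce
8. SIG_FAIL: (Manipulate) → mode=Hold action=arm_retract

final mode: Hold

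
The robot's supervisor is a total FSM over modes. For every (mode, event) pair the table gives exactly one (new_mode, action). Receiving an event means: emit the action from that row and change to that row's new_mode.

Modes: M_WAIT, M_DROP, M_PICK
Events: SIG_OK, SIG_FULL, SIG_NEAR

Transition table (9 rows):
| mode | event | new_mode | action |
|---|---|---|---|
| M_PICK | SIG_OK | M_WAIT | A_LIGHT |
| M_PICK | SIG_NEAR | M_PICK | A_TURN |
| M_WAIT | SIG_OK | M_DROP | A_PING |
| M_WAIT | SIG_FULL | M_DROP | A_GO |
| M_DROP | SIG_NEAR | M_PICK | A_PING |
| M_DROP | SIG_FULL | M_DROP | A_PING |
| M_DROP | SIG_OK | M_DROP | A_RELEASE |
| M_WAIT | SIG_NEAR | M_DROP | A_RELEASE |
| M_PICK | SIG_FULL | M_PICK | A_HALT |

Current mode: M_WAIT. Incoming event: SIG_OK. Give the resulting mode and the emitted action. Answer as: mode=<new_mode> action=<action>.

mode=M_DROP action=A_PING

current mode = M_WAIT; filter table to that mode:
  (M_WAIT, SIG_OK) → (M_DROP, A_PING)  ← event matches
  (M_WAIT, SIG_FULL) → (M_DROP, A_GO)
  (M_WAIT, SIG_NEAR) → (M_DROP, A_RELEASE)
event = SIG_OK selects (M_DROP, A_PING)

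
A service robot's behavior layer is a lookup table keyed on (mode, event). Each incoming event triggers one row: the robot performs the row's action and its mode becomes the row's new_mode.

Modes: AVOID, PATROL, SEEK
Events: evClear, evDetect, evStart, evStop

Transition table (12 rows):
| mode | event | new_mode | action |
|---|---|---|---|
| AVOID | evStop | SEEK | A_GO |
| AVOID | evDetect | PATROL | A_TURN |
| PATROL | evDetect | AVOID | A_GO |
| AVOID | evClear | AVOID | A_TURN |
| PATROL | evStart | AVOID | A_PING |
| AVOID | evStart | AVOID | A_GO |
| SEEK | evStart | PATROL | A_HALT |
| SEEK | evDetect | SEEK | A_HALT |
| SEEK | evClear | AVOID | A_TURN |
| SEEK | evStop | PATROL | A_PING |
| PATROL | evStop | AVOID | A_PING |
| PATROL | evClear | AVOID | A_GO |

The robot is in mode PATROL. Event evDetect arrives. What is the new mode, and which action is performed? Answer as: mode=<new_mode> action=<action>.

current mode = PATROL; filter table to that mode:
  (PATROL, evDetect) → (AVOID, A_GO)  ← event matches
  (PATROL, evStart) → (AVOID, A_PING)
  (PATROL, evStop) → (AVOID, A_PING)
  (PATROL, evClear) → (AVOID, A_GO)
event = evDetect selects (AVOID, A_GO)

mode=AVOID action=A_GO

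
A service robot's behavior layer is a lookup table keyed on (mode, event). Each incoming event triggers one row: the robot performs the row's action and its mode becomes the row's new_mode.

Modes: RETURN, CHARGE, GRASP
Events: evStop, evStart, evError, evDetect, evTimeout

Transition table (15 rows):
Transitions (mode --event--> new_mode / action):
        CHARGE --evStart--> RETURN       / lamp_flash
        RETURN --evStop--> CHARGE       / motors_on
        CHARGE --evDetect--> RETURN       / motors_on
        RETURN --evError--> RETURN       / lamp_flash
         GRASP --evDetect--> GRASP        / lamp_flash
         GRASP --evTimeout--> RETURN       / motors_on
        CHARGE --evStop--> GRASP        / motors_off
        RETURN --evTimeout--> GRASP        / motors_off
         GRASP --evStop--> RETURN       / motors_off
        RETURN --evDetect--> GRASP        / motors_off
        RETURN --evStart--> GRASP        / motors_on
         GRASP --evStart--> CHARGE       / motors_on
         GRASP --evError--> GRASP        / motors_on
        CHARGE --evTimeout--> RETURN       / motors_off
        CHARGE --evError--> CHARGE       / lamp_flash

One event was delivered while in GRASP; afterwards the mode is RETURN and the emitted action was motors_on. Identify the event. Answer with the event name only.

try evStop: (GRASP, evStop) → (RETURN, motors_off)
try evStart: (GRASP, evStart) → (CHARGE, motors_on)
try evError: (GRASP, evError) → (GRASP, motors_on)
try evDetect: (GRASP, evDetect) → (GRASP, lamp_flash)
try evTimeout: (GRASP, evTimeout) → (RETURN, motors_on)  ← matches

evTimeout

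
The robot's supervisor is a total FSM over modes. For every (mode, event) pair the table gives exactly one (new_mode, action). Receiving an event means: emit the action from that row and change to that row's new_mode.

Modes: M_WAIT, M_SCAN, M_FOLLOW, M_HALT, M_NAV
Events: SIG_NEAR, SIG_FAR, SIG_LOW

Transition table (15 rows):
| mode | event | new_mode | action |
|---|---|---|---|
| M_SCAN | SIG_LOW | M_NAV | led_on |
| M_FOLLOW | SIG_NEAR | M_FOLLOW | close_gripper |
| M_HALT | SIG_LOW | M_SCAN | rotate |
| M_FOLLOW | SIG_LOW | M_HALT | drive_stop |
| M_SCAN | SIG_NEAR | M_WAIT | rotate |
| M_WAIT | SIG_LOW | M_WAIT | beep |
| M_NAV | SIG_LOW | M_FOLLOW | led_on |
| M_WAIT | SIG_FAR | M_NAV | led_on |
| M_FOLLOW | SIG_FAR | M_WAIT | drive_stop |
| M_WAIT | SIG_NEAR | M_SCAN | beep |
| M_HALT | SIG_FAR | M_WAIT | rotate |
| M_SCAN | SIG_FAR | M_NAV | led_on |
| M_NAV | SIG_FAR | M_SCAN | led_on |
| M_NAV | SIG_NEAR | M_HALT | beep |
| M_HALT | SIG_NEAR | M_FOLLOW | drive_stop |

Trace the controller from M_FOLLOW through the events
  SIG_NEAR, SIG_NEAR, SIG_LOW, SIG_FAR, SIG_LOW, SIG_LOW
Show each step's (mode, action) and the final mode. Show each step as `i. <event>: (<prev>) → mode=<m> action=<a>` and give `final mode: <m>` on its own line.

1. SIG_NEAR: (M_FOLLOW) → mode=M_FOLLOW action=close_gripper
2. SIG_NEAR: (M_FOLLOW) → mode=M_FOLLOW action=close_gripper
3. SIG_LOW: (M_FOLLOW) → mode=M_HALT action=drive_stop
4. SIG_FAR: (M_HALT) → mode=M_WAIT action=rotate
5. SIG_LOW: (M_WAIT) → mode=M_WAIT action=beep
6. SIG_LOW: (M_WAIT) → mode=M_WAIT action=beep

final mode: M_WAIT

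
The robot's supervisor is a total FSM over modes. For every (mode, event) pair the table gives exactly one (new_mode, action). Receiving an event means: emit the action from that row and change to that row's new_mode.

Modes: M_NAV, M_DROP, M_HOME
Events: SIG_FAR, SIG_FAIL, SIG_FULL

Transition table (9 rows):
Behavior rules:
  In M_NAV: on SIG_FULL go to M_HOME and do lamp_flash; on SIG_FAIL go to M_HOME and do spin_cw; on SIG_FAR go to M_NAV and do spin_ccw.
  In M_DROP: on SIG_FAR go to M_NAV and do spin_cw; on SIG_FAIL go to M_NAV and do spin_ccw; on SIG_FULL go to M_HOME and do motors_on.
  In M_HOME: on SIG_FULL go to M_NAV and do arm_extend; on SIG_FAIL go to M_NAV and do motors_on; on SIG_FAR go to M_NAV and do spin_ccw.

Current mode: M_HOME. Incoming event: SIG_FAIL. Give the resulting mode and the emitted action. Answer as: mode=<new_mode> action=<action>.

mode=M_NAV action=motors_on

current mode = M_HOME; filter table to that mode:
  (M_HOME, SIG_FULL) → (M_NAV, arm_extend)
  (M_HOME, SIG_FAIL) → (M_NAV, motors_on)  ← event matches
  (M_HOME, SIG_FAR) → (M_NAV, spin_ccw)
event = SIG_FAIL selects (M_NAV, motors_on)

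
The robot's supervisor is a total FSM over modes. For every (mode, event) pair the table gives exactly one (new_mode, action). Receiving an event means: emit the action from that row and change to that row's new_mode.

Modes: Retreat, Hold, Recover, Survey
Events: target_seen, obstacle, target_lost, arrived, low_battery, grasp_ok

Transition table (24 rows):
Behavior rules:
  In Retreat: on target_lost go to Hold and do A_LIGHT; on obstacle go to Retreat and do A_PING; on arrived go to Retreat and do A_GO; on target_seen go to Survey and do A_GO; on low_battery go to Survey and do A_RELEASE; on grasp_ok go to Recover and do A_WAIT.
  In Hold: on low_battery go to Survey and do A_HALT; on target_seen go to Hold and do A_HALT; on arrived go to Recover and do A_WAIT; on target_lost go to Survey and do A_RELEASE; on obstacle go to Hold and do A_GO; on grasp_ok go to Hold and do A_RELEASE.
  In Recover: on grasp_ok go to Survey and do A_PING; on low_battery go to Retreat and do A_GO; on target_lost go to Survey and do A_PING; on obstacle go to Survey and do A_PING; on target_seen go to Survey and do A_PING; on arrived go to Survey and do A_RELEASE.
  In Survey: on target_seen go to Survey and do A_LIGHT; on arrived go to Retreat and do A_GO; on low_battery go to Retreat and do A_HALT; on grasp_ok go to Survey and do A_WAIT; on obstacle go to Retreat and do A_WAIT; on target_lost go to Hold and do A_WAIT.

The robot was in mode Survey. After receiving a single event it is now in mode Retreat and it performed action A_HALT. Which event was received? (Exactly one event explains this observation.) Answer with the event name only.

low_battery

try target_seen: (Survey, target_seen) → (Survey, A_LIGHT)
try obstacle: (Survey, obstacle) → (Retreat, A_WAIT)
try target_lost: (Survey, target_lost) → (Hold, A_WAIT)
try arrived: (Survey, arrived) → (Retreat, A_GO)
try low_battery: (Survey, low_battery) → (Retreat, A_HALT)  ← matches
try grasp_ok: (Survey, grasp_ok) → (Survey, A_WAIT)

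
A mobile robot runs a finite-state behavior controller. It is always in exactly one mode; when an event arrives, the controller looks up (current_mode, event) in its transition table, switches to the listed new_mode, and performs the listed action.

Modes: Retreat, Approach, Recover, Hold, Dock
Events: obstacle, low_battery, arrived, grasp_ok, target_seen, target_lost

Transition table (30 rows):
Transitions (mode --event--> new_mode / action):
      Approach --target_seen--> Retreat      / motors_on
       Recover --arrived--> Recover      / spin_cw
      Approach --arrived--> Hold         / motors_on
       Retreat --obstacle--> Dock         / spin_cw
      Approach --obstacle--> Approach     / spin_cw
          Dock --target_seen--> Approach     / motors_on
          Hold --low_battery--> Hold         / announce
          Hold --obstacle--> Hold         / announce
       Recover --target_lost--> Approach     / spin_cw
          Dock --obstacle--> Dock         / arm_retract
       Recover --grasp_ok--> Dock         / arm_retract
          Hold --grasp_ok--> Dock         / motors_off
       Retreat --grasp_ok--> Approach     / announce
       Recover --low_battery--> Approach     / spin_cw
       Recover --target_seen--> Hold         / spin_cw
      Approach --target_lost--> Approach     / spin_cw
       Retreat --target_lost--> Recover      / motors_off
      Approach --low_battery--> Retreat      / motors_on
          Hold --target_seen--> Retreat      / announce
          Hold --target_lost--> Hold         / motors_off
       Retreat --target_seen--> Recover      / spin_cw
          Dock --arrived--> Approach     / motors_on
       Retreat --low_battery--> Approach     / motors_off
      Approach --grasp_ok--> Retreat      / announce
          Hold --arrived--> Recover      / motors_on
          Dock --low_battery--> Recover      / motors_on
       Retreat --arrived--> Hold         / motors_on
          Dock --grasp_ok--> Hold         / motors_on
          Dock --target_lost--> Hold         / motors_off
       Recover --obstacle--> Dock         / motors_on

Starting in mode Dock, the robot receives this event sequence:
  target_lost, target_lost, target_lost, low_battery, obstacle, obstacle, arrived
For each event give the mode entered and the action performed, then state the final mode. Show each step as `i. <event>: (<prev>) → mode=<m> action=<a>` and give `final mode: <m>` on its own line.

1. target_lost: (Dock) → mode=Hold action=motors_off
2. target_lost: (Hold) → mode=Hold action=motors_off
3. target_lost: (Hold) → mode=Hold action=motors_off
4. low_battery: (Hold) → mode=Hold action=announce
5. obstacle: (Hold) → mode=Hold action=announce
6. obstacle: (Hold) → mode=Hold action=announce
7. arrived: (Hold) → mode=Recover action=motors_on

final mode: Recover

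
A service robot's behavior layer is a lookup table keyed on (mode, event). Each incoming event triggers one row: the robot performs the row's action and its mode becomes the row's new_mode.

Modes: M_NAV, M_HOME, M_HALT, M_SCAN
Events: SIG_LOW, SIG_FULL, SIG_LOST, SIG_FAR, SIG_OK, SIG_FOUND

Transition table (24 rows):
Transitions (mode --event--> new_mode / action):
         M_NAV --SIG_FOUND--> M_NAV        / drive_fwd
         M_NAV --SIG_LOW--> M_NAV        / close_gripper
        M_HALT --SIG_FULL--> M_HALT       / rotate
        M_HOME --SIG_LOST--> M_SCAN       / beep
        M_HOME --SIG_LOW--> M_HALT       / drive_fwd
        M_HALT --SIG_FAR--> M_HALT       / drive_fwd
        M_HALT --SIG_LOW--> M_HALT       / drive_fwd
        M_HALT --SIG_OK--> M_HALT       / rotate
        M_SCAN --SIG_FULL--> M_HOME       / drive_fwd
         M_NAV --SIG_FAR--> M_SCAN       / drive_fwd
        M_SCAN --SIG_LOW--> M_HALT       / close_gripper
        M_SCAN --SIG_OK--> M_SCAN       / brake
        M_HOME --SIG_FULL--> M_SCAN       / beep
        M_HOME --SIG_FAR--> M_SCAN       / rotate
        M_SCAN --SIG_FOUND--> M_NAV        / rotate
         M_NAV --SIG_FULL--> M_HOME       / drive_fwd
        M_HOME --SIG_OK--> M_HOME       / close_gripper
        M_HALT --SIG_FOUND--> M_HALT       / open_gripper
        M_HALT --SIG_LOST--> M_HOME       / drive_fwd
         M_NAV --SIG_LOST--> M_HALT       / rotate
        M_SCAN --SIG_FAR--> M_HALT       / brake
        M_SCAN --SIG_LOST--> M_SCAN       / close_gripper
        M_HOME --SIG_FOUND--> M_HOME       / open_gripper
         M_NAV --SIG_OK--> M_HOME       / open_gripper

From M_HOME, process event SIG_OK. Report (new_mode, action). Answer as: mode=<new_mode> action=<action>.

current mode = M_HOME; filter table to that mode:
  (M_HOME, SIG_LOST) → (M_SCAN, beep)
  (M_HOME, SIG_LOW) → (M_HALT, drive_fwd)
  (M_HOME, SIG_FULL) → (M_SCAN, beep)
  (M_HOME, SIG_FAR) → (M_SCAN, rotate)
  (M_HOME, SIG_OK) → (M_HOME, close_gripper)  ← event matches
  (M_HOME, SIG_FOUND) → (M_HOME, open_gripper)
event = SIG_OK selects (M_HOME, close_gripper)

mode=M_HOME action=close_gripper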